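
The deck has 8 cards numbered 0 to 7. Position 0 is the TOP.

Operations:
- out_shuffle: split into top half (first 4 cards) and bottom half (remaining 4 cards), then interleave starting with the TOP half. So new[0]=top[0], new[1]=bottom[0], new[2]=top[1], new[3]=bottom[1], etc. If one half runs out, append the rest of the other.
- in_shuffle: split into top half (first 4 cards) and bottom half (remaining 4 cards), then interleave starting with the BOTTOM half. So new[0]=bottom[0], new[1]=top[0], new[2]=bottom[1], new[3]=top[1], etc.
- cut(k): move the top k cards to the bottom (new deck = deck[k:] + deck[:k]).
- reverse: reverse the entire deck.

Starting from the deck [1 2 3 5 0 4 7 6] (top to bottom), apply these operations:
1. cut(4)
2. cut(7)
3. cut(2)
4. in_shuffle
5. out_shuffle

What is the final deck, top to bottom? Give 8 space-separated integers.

Answer: 2 5 4 6 3 0 7 1

Derivation:
After op 1 (cut(4)): [0 4 7 6 1 2 3 5]
After op 2 (cut(7)): [5 0 4 7 6 1 2 3]
After op 3 (cut(2)): [4 7 6 1 2 3 5 0]
After op 4 (in_shuffle): [2 4 3 7 5 6 0 1]
After op 5 (out_shuffle): [2 5 4 6 3 0 7 1]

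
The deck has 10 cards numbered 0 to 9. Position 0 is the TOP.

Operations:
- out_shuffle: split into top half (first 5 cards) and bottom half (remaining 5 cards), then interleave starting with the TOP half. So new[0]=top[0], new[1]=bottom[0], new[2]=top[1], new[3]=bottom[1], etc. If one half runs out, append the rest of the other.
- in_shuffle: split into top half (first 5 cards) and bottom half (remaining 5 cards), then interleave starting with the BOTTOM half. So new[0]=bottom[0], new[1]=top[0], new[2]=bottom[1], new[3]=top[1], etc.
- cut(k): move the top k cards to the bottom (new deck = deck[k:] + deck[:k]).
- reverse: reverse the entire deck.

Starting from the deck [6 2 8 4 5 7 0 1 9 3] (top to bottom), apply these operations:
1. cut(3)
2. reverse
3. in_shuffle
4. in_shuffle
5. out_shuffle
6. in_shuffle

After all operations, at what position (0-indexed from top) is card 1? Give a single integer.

Answer: 5

Derivation:
After op 1 (cut(3)): [4 5 7 0 1 9 3 6 2 8]
After op 2 (reverse): [8 2 6 3 9 1 0 7 5 4]
After op 3 (in_shuffle): [1 8 0 2 7 6 5 3 4 9]
After op 4 (in_shuffle): [6 1 5 8 3 0 4 2 9 7]
After op 5 (out_shuffle): [6 0 1 4 5 2 8 9 3 7]
After op 6 (in_shuffle): [2 6 8 0 9 1 3 4 7 5]
Card 1 is at position 5.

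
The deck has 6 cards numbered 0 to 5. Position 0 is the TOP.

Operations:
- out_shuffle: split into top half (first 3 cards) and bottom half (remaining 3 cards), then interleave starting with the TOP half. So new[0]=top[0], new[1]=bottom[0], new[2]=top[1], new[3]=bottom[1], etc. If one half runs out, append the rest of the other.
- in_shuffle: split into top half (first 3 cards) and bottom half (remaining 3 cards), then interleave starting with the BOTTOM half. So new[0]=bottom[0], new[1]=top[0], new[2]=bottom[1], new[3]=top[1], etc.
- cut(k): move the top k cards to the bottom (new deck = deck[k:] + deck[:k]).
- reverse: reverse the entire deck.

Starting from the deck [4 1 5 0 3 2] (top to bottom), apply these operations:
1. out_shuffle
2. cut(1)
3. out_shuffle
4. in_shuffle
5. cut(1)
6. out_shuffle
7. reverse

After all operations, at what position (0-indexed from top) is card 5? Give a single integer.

After op 1 (out_shuffle): [4 0 1 3 5 2]
After op 2 (cut(1)): [0 1 3 5 2 4]
After op 3 (out_shuffle): [0 5 1 2 3 4]
After op 4 (in_shuffle): [2 0 3 5 4 1]
After op 5 (cut(1)): [0 3 5 4 1 2]
After op 6 (out_shuffle): [0 4 3 1 5 2]
After op 7 (reverse): [2 5 1 3 4 0]
Card 5 is at position 1.

Answer: 1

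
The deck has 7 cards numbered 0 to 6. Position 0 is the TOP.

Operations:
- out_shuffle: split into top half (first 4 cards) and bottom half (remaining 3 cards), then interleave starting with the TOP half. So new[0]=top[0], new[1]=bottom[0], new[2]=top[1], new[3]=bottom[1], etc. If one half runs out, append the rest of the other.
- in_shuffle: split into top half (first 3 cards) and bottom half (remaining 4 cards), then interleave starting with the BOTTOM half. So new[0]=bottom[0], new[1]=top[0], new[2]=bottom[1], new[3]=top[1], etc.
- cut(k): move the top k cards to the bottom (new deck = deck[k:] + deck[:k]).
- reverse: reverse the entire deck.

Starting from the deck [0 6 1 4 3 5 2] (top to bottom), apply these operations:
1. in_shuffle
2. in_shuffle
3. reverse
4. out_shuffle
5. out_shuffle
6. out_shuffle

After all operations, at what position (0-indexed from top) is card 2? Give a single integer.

Answer: 0

Derivation:
After op 1 (in_shuffle): [4 0 3 6 5 1 2]
After op 2 (in_shuffle): [6 4 5 0 1 3 2]
After op 3 (reverse): [2 3 1 0 5 4 6]
After op 4 (out_shuffle): [2 5 3 4 1 6 0]
After op 5 (out_shuffle): [2 1 5 6 3 0 4]
After op 6 (out_shuffle): [2 3 1 0 5 4 6]
Card 2 is at position 0.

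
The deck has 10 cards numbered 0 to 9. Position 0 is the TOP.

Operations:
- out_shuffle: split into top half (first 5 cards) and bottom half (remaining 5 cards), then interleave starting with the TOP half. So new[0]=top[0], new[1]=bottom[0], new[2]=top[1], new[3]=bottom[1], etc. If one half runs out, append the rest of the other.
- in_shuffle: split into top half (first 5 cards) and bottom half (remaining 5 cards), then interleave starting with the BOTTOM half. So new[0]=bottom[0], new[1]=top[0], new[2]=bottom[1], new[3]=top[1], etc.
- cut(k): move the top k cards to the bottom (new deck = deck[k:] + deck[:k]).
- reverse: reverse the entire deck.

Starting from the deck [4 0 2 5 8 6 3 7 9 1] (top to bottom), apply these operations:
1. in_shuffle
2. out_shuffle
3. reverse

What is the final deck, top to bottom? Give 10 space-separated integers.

After op 1 (in_shuffle): [6 4 3 0 7 2 9 5 1 8]
After op 2 (out_shuffle): [6 2 4 9 3 5 0 1 7 8]
After op 3 (reverse): [8 7 1 0 5 3 9 4 2 6]

Answer: 8 7 1 0 5 3 9 4 2 6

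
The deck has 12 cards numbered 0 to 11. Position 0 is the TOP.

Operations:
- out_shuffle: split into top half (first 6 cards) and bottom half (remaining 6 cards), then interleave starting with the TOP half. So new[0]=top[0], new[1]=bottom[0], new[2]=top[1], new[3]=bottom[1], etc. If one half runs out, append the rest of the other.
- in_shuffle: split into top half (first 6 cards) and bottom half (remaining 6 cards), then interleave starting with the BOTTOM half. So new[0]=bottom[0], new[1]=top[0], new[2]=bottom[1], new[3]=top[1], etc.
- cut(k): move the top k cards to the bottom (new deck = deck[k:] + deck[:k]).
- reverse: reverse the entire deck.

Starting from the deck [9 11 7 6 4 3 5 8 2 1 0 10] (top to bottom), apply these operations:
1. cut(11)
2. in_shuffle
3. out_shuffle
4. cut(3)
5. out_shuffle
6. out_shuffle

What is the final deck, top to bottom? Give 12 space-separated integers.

After op 1 (cut(11)): [10 9 11 7 6 4 3 5 8 2 1 0]
After op 2 (in_shuffle): [3 10 5 9 8 11 2 7 1 6 0 4]
After op 3 (out_shuffle): [3 2 10 7 5 1 9 6 8 0 11 4]
After op 4 (cut(3)): [7 5 1 9 6 8 0 11 4 3 2 10]
After op 5 (out_shuffle): [7 0 5 11 1 4 9 3 6 2 8 10]
After op 6 (out_shuffle): [7 9 0 3 5 6 11 2 1 8 4 10]

Answer: 7 9 0 3 5 6 11 2 1 8 4 10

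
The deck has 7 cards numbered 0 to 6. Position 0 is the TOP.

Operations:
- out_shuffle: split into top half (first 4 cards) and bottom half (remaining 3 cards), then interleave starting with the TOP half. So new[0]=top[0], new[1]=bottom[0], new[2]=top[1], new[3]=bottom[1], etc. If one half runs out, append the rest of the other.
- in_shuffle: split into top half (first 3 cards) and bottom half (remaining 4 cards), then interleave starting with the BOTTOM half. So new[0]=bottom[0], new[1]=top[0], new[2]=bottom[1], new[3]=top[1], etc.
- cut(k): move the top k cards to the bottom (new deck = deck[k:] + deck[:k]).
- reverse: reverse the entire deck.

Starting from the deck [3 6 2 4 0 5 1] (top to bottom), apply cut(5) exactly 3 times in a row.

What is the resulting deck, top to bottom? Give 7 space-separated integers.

Answer: 6 2 4 0 5 1 3

Derivation:
After op 1 (cut(5)): [5 1 3 6 2 4 0]
After op 2 (cut(5)): [4 0 5 1 3 6 2]
After op 3 (cut(5)): [6 2 4 0 5 1 3]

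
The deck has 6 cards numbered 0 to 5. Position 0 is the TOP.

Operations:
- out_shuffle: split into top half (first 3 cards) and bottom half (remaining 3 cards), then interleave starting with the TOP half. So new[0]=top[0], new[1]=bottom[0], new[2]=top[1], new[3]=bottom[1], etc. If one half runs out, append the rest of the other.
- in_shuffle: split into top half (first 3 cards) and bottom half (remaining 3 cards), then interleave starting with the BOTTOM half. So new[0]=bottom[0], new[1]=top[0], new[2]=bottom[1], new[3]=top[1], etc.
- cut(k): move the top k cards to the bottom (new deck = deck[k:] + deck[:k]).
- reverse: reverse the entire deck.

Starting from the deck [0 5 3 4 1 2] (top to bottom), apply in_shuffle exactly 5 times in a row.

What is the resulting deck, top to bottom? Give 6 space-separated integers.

Answer: 5 4 2 0 3 1

Derivation:
After op 1 (in_shuffle): [4 0 1 5 2 3]
After op 2 (in_shuffle): [5 4 2 0 3 1]
After op 3 (in_shuffle): [0 5 3 4 1 2]
After op 4 (in_shuffle): [4 0 1 5 2 3]
After op 5 (in_shuffle): [5 4 2 0 3 1]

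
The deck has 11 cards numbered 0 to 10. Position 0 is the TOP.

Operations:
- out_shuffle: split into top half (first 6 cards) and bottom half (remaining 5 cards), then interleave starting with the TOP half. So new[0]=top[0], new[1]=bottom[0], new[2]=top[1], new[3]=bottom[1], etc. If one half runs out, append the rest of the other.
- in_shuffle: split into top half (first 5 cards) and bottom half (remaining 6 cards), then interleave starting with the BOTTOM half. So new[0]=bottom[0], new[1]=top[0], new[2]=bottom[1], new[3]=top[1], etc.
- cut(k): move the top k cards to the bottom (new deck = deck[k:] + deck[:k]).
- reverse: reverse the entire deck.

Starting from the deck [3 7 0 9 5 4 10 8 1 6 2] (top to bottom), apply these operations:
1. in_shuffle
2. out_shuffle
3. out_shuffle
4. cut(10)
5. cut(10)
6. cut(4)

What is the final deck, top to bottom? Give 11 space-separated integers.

After op 1 (in_shuffle): [4 3 10 7 8 0 1 9 6 5 2]
After op 2 (out_shuffle): [4 1 3 9 10 6 7 5 8 2 0]
After op 3 (out_shuffle): [4 7 1 5 3 8 9 2 10 0 6]
After op 4 (cut(10)): [6 4 7 1 5 3 8 9 2 10 0]
After op 5 (cut(10)): [0 6 4 7 1 5 3 8 9 2 10]
After op 6 (cut(4)): [1 5 3 8 9 2 10 0 6 4 7]

Answer: 1 5 3 8 9 2 10 0 6 4 7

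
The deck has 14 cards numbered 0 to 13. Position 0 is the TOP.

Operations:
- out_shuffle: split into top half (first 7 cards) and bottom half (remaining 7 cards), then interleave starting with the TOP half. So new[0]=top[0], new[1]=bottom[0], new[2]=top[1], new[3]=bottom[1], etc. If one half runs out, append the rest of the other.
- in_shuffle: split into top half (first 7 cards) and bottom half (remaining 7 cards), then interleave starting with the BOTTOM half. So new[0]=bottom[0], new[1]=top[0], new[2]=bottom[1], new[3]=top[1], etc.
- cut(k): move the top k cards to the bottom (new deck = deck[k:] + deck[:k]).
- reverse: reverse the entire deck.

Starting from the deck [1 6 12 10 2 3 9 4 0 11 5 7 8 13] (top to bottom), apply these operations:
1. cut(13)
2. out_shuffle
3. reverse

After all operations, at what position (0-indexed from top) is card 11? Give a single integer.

After op 1 (cut(13)): [13 1 6 12 10 2 3 9 4 0 11 5 7 8]
After op 2 (out_shuffle): [13 9 1 4 6 0 12 11 10 5 2 7 3 8]
After op 3 (reverse): [8 3 7 2 5 10 11 12 0 6 4 1 9 13]
Card 11 is at position 6.

Answer: 6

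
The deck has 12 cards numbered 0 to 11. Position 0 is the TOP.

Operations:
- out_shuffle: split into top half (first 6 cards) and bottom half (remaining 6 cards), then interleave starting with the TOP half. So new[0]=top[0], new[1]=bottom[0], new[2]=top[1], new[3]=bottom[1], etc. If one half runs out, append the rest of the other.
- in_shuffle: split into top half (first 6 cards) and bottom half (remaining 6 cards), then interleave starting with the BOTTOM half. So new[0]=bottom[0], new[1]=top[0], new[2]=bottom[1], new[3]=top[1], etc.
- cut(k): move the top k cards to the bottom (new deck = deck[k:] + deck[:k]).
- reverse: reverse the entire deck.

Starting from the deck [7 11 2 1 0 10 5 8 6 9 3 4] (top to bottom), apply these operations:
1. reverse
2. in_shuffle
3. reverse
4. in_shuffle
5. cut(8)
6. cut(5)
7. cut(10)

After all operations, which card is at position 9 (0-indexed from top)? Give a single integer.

After op 1 (reverse): [4 3 9 6 8 5 10 0 1 2 11 7]
After op 2 (in_shuffle): [10 4 0 3 1 9 2 6 11 8 7 5]
After op 3 (reverse): [5 7 8 11 6 2 9 1 3 0 4 10]
After op 4 (in_shuffle): [9 5 1 7 3 8 0 11 4 6 10 2]
After op 5 (cut(8)): [4 6 10 2 9 5 1 7 3 8 0 11]
After op 6 (cut(5)): [5 1 7 3 8 0 11 4 6 10 2 9]
After op 7 (cut(10)): [2 9 5 1 7 3 8 0 11 4 6 10]
Position 9: card 4.

Answer: 4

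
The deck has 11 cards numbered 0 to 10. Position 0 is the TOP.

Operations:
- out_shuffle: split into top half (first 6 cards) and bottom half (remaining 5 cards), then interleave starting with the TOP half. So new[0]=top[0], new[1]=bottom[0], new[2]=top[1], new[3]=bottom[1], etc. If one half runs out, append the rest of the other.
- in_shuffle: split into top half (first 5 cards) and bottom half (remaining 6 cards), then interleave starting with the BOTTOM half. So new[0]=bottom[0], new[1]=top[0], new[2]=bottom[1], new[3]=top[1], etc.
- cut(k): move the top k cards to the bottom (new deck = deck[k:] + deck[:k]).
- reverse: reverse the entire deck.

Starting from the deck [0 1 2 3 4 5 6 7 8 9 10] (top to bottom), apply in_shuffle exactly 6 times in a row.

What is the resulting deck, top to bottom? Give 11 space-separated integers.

Answer: 4 9 3 8 2 7 1 6 0 5 10

Derivation:
After op 1 (in_shuffle): [5 0 6 1 7 2 8 3 9 4 10]
After op 2 (in_shuffle): [2 5 8 0 3 6 9 1 4 7 10]
After op 3 (in_shuffle): [6 2 9 5 1 8 4 0 7 3 10]
After op 4 (in_shuffle): [8 6 4 2 0 9 7 5 3 1 10]
After op 5 (in_shuffle): [9 8 7 6 5 4 3 2 1 0 10]
After op 6 (in_shuffle): [4 9 3 8 2 7 1 6 0 5 10]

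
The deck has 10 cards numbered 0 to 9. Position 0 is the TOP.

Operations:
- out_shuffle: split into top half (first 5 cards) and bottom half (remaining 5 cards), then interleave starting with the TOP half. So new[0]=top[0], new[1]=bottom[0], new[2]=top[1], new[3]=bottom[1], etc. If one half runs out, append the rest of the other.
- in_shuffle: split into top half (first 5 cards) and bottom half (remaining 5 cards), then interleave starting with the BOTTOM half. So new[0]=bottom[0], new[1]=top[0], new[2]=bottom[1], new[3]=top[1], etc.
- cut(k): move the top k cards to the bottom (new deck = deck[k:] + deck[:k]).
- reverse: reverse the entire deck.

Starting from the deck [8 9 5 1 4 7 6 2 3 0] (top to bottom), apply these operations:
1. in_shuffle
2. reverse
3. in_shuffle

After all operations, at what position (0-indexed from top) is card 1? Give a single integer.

Answer: 5

Derivation:
After op 1 (in_shuffle): [7 8 6 9 2 5 3 1 0 4]
After op 2 (reverse): [4 0 1 3 5 2 9 6 8 7]
After op 3 (in_shuffle): [2 4 9 0 6 1 8 3 7 5]
Card 1 is at position 5.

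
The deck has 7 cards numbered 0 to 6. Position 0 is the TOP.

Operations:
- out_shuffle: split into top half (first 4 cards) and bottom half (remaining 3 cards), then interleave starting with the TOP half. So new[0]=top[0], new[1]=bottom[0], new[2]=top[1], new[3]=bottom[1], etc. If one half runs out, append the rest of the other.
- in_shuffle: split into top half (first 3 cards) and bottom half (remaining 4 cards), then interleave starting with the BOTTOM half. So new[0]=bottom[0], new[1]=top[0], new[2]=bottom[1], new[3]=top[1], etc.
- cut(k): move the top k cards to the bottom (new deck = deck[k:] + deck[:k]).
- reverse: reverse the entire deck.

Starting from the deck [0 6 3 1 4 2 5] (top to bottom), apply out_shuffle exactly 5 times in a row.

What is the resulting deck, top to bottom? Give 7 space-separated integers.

After op 1 (out_shuffle): [0 4 6 2 3 5 1]
After op 2 (out_shuffle): [0 3 4 5 6 1 2]
After op 3 (out_shuffle): [0 6 3 1 4 2 5]
After op 4 (out_shuffle): [0 4 6 2 3 5 1]
After op 5 (out_shuffle): [0 3 4 5 6 1 2]

Answer: 0 3 4 5 6 1 2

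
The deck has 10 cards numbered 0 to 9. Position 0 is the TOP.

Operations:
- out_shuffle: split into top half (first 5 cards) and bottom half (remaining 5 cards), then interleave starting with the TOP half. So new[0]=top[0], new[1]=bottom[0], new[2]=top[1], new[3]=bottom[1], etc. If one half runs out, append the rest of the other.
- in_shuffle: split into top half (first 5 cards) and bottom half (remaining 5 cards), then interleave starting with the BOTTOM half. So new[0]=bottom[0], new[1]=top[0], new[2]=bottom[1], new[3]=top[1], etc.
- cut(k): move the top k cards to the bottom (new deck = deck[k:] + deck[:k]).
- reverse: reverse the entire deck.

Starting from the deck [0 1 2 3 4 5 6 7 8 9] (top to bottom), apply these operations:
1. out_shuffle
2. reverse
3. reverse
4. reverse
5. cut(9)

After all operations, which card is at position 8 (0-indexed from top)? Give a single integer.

After op 1 (out_shuffle): [0 5 1 6 2 7 3 8 4 9]
After op 2 (reverse): [9 4 8 3 7 2 6 1 5 0]
After op 3 (reverse): [0 5 1 6 2 7 3 8 4 9]
After op 4 (reverse): [9 4 8 3 7 2 6 1 5 0]
After op 5 (cut(9)): [0 9 4 8 3 7 2 6 1 5]
Position 8: card 1.

Answer: 1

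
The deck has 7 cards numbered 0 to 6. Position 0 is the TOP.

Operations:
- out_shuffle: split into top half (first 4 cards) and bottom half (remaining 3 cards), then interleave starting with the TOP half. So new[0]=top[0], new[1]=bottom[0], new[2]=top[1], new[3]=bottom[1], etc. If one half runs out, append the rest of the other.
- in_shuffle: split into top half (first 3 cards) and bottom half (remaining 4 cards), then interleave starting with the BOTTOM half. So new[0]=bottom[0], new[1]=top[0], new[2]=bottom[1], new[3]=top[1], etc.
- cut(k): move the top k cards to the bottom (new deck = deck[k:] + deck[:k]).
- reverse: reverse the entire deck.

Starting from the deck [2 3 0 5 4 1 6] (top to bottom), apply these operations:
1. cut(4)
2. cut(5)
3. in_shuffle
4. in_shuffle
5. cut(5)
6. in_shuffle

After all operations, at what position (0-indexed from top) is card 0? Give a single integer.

Answer: 4

Derivation:
After op 1 (cut(4)): [4 1 6 2 3 0 5]
After op 2 (cut(5)): [0 5 4 1 6 2 3]
After op 3 (in_shuffle): [1 0 6 5 2 4 3]
After op 4 (in_shuffle): [5 1 2 0 4 6 3]
After op 5 (cut(5)): [6 3 5 1 2 0 4]
After op 6 (in_shuffle): [1 6 2 3 0 5 4]
Card 0 is at position 4.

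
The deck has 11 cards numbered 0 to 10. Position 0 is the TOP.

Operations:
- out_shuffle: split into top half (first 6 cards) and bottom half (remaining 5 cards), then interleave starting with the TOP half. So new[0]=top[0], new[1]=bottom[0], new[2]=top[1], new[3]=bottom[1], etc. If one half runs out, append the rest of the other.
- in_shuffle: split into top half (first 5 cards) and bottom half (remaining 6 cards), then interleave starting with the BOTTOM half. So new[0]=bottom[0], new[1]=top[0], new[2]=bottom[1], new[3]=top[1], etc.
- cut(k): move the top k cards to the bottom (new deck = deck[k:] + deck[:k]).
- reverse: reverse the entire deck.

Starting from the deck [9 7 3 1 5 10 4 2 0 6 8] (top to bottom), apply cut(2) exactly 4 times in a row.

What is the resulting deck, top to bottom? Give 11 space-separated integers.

After op 1 (cut(2)): [3 1 5 10 4 2 0 6 8 9 7]
After op 2 (cut(2)): [5 10 4 2 0 6 8 9 7 3 1]
After op 3 (cut(2)): [4 2 0 6 8 9 7 3 1 5 10]
After op 4 (cut(2)): [0 6 8 9 7 3 1 5 10 4 2]

Answer: 0 6 8 9 7 3 1 5 10 4 2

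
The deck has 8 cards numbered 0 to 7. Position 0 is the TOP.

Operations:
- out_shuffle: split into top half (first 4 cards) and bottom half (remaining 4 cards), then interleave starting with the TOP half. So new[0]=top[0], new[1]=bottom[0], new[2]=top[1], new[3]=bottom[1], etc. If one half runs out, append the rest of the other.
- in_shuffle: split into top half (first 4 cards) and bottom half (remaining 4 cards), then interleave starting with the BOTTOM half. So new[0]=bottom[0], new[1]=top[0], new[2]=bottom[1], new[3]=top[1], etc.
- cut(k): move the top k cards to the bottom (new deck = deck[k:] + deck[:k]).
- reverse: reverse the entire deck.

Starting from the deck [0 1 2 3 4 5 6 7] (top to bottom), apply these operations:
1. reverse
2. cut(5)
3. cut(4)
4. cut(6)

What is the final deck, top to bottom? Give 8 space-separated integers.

After op 1 (reverse): [7 6 5 4 3 2 1 0]
After op 2 (cut(5)): [2 1 0 7 6 5 4 3]
After op 3 (cut(4)): [6 5 4 3 2 1 0 7]
After op 4 (cut(6)): [0 7 6 5 4 3 2 1]

Answer: 0 7 6 5 4 3 2 1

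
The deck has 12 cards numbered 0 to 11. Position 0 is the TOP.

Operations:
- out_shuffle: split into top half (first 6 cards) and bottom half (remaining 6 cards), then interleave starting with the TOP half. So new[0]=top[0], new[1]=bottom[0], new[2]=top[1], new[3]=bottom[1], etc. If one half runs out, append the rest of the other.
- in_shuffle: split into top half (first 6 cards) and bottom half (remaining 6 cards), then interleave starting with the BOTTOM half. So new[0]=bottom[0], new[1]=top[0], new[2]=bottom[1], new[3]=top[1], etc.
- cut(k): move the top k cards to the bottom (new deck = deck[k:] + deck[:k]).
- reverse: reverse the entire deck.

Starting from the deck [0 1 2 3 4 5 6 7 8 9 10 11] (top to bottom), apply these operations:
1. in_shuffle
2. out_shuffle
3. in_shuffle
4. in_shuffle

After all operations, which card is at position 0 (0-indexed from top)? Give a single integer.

After op 1 (in_shuffle): [6 0 7 1 8 2 9 3 10 4 11 5]
After op 2 (out_shuffle): [6 9 0 3 7 10 1 4 8 11 2 5]
After op 3 (in_shuffle): [1 6 4 9 8 0 11 3 2 7 5 10]
After op 4 (in_shuffle): [11 1 3 6 2 4 7 9 5 8 10 0]
Position 0: card 11.

Answer: 11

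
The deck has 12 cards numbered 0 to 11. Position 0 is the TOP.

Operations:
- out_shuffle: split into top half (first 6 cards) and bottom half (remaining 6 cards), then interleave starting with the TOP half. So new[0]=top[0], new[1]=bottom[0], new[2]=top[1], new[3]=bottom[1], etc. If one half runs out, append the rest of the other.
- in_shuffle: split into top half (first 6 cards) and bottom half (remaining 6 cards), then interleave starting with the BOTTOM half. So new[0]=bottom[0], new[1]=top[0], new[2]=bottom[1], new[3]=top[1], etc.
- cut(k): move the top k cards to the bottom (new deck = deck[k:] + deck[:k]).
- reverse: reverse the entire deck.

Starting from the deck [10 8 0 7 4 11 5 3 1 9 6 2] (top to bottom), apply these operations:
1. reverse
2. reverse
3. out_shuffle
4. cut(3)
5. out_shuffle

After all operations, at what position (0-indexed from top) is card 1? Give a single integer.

After op 1 (reverse): [2 6 9 1 3 5 11 4 7 0 8 10]
After op 2 (reverse): [10 8 0 7 4 11 5 3 1 9 6 2]
After op 3 (out_shuffle): [10 5 8 3 0 1 7 9 4 6 11 2]
After op 4 (cut(3)): [3 0 1 7 9 4 6 11 2 10 5 8]
After op 5 (out_shuffle): [3 6 0 11 1 2 7 10 9 5 4 8]
Card 1 is at position 4.

Answer: 4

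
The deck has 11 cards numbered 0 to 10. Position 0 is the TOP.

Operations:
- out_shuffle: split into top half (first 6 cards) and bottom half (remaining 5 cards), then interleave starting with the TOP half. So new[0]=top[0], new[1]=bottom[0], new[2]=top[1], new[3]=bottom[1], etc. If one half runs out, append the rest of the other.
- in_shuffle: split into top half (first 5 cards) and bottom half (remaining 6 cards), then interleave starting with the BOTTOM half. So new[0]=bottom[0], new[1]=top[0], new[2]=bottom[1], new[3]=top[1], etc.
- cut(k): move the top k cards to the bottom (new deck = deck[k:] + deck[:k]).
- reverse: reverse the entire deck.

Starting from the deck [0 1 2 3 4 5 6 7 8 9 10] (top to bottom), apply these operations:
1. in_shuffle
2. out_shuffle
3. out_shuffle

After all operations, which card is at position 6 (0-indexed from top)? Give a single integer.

Answer: 3

Derivation:
After op 1 (in_shuffle): [5 0 6 1 7 2 8 3 9 4 10]
After op 2 (out_shuffle): [5 8 0 3 6 9 1 4 7 10 2]
After op 3 (out_shuffle): [5 1 8 4 0 7 3 10 6 2 9]
Position 6: card 3.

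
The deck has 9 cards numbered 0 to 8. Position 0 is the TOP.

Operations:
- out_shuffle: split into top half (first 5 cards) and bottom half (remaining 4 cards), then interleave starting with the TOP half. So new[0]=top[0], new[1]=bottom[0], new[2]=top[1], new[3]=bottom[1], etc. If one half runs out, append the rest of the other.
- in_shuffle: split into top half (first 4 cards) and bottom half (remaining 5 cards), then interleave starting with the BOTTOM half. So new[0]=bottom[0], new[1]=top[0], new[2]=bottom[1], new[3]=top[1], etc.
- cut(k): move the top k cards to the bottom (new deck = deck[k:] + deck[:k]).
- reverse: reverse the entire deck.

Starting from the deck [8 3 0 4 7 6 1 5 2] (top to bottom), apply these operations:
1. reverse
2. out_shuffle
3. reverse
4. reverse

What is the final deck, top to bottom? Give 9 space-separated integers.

Answer: 2 4 5 0 1 3 6 8 7

Derivation:
After op 1 (reverse): [2 5 1 6 7 4 0 3 8]
After op 2 (out_shuffle): [2 4 5 0 1 3 6 8 7]
After op 3 (reverse): [7 8 6 3 1 0 5 4 2]
After op 4 (reverse): [2 4 5 0 1 3 6 8 7]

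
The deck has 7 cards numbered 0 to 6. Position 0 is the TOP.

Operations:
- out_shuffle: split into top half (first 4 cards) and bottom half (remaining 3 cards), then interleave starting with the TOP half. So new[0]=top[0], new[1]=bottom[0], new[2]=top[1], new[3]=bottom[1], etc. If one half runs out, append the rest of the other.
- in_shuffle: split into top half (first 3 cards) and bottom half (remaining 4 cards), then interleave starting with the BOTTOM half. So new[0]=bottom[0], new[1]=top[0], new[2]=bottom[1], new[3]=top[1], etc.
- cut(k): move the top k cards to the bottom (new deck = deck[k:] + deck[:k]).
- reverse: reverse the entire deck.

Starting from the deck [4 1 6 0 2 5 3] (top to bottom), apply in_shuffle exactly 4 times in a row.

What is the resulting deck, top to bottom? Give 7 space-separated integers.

After op 1 (in_shuffle): [0 4 2 1 5 6 3]
After op 2 (in_shuffle): [1 0 5 4 6 2 3]
After op 3 (in_shuffle): [4 1 6 0 2 5 3]
After op 4 (in_shuffle): [0 4 2 1 5 6 3]

Answer: 0 4 2 1 5 6 3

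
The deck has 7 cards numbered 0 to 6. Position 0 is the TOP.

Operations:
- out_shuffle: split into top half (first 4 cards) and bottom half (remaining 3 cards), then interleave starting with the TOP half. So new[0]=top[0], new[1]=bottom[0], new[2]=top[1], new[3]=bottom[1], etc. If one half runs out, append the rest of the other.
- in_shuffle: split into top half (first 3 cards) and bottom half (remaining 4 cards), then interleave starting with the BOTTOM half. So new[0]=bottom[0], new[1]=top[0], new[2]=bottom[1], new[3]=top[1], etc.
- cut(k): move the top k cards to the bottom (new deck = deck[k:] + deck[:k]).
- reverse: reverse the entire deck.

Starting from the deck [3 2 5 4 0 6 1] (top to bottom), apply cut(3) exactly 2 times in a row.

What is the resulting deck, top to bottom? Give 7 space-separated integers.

After op 1 (cut(3)): [4 0 6 1 3 2 5]
After op 2 (cut(3)): [1 3 2 5 4 0 6]

Answer: 1 3 2 5 4 0 6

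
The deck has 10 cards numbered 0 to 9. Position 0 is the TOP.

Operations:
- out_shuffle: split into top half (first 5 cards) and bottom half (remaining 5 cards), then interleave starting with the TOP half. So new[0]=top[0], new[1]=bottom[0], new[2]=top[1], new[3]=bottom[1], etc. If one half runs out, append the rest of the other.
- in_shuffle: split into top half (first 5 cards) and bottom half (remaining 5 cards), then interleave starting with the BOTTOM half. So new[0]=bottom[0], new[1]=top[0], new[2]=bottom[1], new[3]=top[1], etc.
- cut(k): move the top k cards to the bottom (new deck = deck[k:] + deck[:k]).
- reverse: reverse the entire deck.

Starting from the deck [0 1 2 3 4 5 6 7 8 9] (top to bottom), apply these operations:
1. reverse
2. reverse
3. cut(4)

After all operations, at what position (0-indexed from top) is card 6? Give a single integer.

After op 1 (reverse): [9 8 7 6 5 4 3 2 1 0]
After op 2 (reverse): [0 1 2 3 4 5 6 7 8 9]
After op 3 (cut(4)): [4 5 6 7 8 9 0 1 2 3]
Card 6 is at position 2.

Answer: 2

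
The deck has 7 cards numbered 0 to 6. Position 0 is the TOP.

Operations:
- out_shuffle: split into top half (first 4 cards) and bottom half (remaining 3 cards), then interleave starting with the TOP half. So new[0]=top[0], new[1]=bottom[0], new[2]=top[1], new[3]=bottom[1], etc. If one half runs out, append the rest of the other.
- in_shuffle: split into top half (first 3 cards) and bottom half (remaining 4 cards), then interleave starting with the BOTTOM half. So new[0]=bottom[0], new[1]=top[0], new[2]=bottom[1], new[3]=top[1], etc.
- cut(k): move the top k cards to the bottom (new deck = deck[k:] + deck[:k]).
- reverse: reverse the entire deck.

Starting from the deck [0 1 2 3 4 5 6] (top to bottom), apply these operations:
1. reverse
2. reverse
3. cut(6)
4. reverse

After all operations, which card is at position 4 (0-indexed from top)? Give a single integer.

Answer: 1

Derivation:
After op 1 (reverse): [6 5 4 3 2 1 0]
After op 2 (reverse): [0 1 2 3 4 5 6]
After op 3 (cut(6)): [6 0 1 2 3 4 5]
After op 4 (reverse): [5 4 3 2 1 0 6]
Position 4: card 1.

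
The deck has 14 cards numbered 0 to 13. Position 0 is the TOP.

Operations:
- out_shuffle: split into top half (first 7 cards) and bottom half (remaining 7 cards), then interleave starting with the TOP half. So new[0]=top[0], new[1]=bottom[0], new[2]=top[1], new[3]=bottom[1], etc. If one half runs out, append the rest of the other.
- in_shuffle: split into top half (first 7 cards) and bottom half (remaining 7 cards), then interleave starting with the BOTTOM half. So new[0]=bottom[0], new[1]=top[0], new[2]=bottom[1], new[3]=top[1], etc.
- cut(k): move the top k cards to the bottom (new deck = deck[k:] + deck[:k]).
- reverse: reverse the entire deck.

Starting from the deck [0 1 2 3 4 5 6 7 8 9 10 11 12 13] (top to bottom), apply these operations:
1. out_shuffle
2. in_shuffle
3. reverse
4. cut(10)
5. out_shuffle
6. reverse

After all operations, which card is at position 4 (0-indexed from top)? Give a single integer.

After op 1 (out_shuffle): [0 7 1 8 2 9 3 10 4 11 5 12 6 13]
After op 2 (in_shuffle): [10 0 4 7 11 1 5 8 12 2 6 9 13 3]
After op 3 (reverse): [3 13 9 6 2 12 8 5 1 11 7 4 0 10]
After op 4 (cut(10)): [7 4 0 10 3 13 9 6 2 12 8 5 1 11]
After op 5 (out_shuffle): [7 6 4 2 0 12 10 8 3 5 13 1 9 11]
After op 6 (reverse): [11 9 1 13 5 3 8 10 12 0 2 4 6 7]
Position 4: card 5.

Answer: 5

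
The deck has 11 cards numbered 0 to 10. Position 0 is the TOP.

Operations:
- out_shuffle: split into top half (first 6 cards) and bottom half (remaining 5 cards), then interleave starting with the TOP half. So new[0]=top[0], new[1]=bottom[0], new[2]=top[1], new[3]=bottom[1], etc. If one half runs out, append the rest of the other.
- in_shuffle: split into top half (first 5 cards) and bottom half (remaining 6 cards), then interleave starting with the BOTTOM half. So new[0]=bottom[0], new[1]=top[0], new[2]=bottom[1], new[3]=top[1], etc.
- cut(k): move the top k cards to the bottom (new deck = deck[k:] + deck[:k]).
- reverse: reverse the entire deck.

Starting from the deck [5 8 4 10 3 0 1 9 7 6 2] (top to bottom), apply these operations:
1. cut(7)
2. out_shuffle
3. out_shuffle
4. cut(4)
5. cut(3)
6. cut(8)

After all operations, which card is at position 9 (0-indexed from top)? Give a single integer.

Answer: 4

Derivation:
After op 1 (cut(7)): [9 7 6 2 5 8 4 10 3 0 1]
After op 2 (out_shuffle): [9 4 7 10 6 3 2 0 5 1 8]
After op 3 (out_shuffle): [9 2 4 0 7 5 10 1 6 8 3]
After op 4 (cut(4)): [7 5 10 1 6 8 3 9 2 4 0]
After op 5 (cut(3)): [1 6 8 3 9 2 4 0 7 5 10]
After op 6 (cut(8)): [7 5 10 1 6 8 3 9 2 4 0]
Position 9: card 4.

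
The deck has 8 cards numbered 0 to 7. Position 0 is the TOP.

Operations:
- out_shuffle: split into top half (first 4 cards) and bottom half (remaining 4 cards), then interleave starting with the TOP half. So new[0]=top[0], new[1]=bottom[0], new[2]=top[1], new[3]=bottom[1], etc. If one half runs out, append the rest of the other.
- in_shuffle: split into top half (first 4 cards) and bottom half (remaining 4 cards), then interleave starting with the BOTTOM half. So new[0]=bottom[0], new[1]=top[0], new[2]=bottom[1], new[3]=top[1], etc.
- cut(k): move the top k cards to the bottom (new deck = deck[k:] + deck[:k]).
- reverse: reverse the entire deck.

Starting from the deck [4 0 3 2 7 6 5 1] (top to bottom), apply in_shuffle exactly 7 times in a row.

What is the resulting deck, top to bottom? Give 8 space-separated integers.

Answer: 7 4 6 0 5 3 1 2

Derivation:
After op 1 (in_shuffle): [7 4 6 0 5 3 1 2]
After op 2 (in_shuffle): [5 7 3 4 1 6 2 0]
After op 3 (in_shuffle): [1 5 6 7 2 3 0 4]
After op 4 (in_shuffle): [2 1 3 5 0 6 4 7]
After op 5 (in_shuffle): [0 2 6 1 4 3 7 5]
After op 6 (in_shuffle): [4 0 3 2 7 6 5 1]
After op 7 (in_shuffle): [7 4 6 0 5 3 1 2]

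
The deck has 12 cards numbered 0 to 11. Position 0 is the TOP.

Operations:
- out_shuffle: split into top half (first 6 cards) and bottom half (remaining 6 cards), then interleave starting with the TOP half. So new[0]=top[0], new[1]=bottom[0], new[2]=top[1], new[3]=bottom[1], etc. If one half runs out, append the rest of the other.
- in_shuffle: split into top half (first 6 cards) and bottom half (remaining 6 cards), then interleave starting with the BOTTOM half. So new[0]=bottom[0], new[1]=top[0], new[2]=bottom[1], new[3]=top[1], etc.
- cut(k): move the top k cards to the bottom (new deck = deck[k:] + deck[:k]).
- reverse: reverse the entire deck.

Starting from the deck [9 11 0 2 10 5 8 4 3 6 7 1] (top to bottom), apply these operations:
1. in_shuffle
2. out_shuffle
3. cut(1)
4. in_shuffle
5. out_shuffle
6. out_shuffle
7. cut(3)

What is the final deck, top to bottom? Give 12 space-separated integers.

After op 1 (in_shuffle): [8 9 4 11 3 0 6 2 7 10 1 5]
After op 2 (out_shuffle): [8 6 9 2 4 7 11 10 3 1 0 5]
After op 3 (cut(1)): [6 9 2 4 7 11 10 3 1 0 5 8]
After op 4 (in_shuffle): [10 6 3 9 1 2 0 4 5 7 8 11]
After op 5 (out_shuffle): [10 0 6 4 3 5 9 7 1 8 2 11]
After op 6 (out_shuffle): [10 9 0 7 6 1 4 8 3 2 5 11]
After op 7 (cut(3)): [7 6 1 4 8 3 2 5 11 10 9 0]

Answer: 7 6 1 4 8 3 2 5 11 10 9 0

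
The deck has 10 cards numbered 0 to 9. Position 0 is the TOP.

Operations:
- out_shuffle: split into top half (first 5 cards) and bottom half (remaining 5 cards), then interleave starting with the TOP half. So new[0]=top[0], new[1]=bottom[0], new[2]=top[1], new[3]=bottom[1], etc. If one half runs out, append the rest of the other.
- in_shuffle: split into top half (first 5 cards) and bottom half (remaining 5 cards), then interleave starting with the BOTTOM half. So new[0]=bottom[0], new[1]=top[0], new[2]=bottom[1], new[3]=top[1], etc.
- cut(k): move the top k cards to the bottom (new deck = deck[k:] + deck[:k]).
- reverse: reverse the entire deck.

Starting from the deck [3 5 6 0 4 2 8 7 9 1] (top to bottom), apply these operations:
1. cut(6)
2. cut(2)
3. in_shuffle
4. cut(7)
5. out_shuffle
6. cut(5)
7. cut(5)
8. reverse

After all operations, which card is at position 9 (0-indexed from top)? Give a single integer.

Answer: 5

Derivation:
After op 1 (cut(6)): [8 7 9 1 3 5 6 0 4 2]
After op 2 (cut(2)): [9 1 3 5 6 0 4 2 8 7]
After op 3 (in_shuffle): [0 9 4 1 2 3 8 5 7 6]
After op 4 (cut(7)): [5 7 6 0 9 4 1 2 3 8]
After op 5 (out_shuffle): [5 4 7 1 6 2 0 3 9 8]
After op 6 (cut(5)): [2 0 3 9 8 5 4 7 1 6]
After op 7 (cut(5)): [5 4 7 1 6 2 0 3 9 8]
After op 8 (reverse): [8 9 3 0 2 6 1 7 4 5]
Position 9: card 5.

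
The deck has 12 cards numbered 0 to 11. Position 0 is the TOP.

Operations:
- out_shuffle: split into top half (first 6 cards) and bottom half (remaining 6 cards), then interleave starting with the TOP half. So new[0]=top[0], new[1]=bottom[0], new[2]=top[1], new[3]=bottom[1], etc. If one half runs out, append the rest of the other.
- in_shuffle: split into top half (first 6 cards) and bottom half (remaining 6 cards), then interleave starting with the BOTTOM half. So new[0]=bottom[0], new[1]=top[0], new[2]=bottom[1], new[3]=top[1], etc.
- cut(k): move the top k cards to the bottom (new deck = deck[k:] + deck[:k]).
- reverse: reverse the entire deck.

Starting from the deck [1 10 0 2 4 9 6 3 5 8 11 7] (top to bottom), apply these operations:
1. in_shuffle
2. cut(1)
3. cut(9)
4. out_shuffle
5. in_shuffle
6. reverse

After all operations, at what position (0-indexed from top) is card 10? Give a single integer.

After op 1 (in_shuffle): [6 1 3 10 5 0 8 2 11 4 7 9]
After op 2 (cut(1)): [1 3 10 5 0 8 2 11 4 7 9 6]
After op 3 (cut(9)): [7 9 6 1 3 10 5 0 8 2 11 4]
After op 4 (out_shuffle): [7 5 9 0 6 8 1 2 3 11 10 4]
After op 5 (in_shuffle): [1 7 2 5 3 9 11 0 10 6 4 8]
After op 6 (reverse): [8 4 6 10 0 11 9 3 5 2 7 1]
Card 10 is at position 3.

Answer: 3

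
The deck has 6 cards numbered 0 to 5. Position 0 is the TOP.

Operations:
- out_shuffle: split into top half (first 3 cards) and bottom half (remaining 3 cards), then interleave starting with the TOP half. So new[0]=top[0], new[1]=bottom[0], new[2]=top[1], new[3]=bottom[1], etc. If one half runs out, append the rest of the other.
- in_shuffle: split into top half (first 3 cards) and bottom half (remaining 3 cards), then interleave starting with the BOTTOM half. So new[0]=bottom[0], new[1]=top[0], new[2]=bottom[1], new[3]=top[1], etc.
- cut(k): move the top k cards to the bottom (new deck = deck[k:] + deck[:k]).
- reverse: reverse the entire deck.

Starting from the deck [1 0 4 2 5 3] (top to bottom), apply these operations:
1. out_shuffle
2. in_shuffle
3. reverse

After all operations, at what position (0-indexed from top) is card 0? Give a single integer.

After op 1 (out_shuffle): [1 2 0 5 4 3]
After op 2 (in_shuffle): [5 1 4 2 3 0]
After op 3 (reverse): [0 3 2 4 1 5]
Card 0 is at position 0.

Answer: 0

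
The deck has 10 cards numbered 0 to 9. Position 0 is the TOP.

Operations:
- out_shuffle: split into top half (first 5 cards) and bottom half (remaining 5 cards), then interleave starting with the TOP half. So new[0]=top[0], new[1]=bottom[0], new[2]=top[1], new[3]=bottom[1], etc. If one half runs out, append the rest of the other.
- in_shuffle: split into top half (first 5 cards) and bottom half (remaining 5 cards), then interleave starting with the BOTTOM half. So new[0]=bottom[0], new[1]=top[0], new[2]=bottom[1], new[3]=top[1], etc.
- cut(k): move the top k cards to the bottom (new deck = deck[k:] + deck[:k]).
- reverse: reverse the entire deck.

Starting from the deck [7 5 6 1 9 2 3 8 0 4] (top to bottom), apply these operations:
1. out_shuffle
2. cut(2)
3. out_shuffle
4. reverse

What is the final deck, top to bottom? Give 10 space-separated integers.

Answer: 2 1 7 8 4 6 9 3 0 5

Derivation:
After op 1 (out_shuffle): [7 2 5 3 6 8 1 0 9 4]
After op 2 (cut(2)): [5 3 6 8 1 0 9 4 7 2]
After op 3 (out_shuffle): [5 0 3 9 6 4 8 7 1 2]
After op 4 (reverse): [2 1 7 8 4 6 9 3 0 5]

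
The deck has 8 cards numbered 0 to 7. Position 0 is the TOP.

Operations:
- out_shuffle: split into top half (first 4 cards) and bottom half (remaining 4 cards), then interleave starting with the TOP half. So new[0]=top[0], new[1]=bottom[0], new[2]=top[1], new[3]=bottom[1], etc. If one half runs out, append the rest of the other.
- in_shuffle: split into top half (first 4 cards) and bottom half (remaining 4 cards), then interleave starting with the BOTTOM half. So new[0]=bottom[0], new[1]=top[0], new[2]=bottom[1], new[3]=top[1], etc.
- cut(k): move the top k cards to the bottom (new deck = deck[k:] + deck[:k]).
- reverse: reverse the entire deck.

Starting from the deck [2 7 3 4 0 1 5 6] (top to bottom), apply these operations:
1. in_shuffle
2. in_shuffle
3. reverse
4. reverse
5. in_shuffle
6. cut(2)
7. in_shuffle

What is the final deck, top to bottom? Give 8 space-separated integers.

After op 1 (in_shuffle): [0 2 1 7 5 3 6 4]
After op 2 (in_shuffle): [5 0 3 2 6 1 4 7]
After op 3 (reverse): [7 4 1 6 2 3 0 5]
After op 4 (reverse): [5 0 3 2 6 1 4 7]
After op 5 (in_shuffle): [6 5 1 0 4 3 7 2]
After op 6 (cut(2)): [1 0 4 3 7 2 6 5]
After op 7 (in_shuffle): [7 1 2 0 6 4 5 3]

Answer: 7 1 2 0 6 4 5 3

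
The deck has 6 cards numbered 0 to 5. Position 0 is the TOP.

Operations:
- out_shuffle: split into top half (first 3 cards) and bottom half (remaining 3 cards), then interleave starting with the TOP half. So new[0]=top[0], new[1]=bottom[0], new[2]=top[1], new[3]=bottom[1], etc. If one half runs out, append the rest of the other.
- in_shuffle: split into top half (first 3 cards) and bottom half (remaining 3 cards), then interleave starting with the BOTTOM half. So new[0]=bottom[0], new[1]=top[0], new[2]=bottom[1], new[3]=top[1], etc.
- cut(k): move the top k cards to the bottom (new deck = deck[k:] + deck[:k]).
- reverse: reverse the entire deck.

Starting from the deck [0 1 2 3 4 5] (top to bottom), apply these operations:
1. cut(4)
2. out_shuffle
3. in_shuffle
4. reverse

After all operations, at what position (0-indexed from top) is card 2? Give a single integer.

After op 1 (cut(4)): [4 5 0 1 2 3]
After op 2 (out_shuffle): [4 1 5 2 0 3]
After op 3 (in_shuffle): [2 4 0 1 3 5]
After op 4 (reverse): [5 3 1 0 4 2]
Card 2 is at position 5.

Answer: 5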